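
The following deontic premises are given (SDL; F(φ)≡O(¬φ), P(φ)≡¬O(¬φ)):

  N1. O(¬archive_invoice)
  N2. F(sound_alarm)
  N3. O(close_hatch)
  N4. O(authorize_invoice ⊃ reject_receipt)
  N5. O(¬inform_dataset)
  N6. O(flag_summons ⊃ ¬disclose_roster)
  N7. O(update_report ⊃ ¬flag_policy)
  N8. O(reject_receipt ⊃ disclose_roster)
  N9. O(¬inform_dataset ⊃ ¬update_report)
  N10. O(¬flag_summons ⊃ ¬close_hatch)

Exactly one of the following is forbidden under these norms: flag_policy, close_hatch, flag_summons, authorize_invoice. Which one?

authorize_invoice

Premise 3 states O(close_hatch) outright.
The contrapositive of premise 10 (O(¬flag_summons ⊃ ¬close_hatch)) is O(close_hatch ⊃ flag_summons), and O(close_hatch) is already established, so O(flag_summons).
Applying K to premise 6 (O(flag_summons ⊃ ¬disclose_roster)) and O(flag_summons) yields O(¬disclose_roster).
The contrapositive of premise 8 (O(reject_receipt ⊃ disclose_roster)) is O(¬disclose_roster ⊃ ¬reject_receipt), and O(¬disclose_roster) is already established, so O(¬reject_receipt).
The contrapositive of premise 4 (O(authorize_invoice ⊃ reject_receipt)) is O(¬reject_receipt ⊃ ¬authorize_invoice), and O(¬reject_receipt) is already established, so O(¬authorize_invoice).
So O(¬authorize_invoice) holds, i.e. authorize_invoice is forbidden. None of the other listed options is forbidden under the premises.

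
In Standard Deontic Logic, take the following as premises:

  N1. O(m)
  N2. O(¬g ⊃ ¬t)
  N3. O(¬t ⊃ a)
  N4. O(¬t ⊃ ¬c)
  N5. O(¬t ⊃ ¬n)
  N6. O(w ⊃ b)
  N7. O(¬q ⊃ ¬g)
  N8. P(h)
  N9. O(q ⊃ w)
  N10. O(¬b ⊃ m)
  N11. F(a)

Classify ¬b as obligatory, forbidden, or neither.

Premise 11 is F(a), i.e. O(¬a).
The contrapositive of premise 3 (O(¬t ⊃ a)) is O(¬a ⊃ t), and O(¬a) is already established, so O(t).
The contrapositive of premise 2 (O(¬g ⊃ ¬t)) is O(t ⊃ g), and O(t) is already established, so O(g).
Premise 7 is O(¬q ⊃ ¬g); contrapositively O(g ⊃ q). Since O(g) holds, K gives O(q).
Premise 9 is O(q ⊃ w); since O(q), deontic closure gives O(w).
Applying K to premise 6 (O(w ⊃ b)) and O(w) yields O(b).
Premises 1, 4, 5, 8, 10 do not contribute to this derivation.
Thus O(b), which is F(¬b): ¬b is forbidden.

Forbidden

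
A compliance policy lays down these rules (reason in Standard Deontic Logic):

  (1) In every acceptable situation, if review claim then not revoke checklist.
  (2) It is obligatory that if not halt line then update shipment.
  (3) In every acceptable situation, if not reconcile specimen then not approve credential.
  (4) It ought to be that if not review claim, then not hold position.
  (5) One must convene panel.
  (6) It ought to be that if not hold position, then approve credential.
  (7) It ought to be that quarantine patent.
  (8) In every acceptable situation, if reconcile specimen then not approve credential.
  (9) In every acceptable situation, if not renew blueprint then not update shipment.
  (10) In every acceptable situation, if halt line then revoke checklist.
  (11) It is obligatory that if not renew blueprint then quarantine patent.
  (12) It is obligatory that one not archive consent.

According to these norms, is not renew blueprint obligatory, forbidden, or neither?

Forbidden

Premises 3 and 8 are O(¬reconcile_specimen → ¬approve_credential) and O(reconcile_specimen → ¬approve_credential); every ideal world satisfies ¬reconcile_specimen or reconcile_specimen, so in either case ¬approve_credential holds — hence O(¬approve_credential).
Premise 6, O(¬hold_position → approve_credential), contraposes to O(¬approve_credential → hold_position); with O(¬approve_credential) we get O(hold_position).
Premise 4 is O(¬review_claim → ¬hold_position); contrapositively O(hold_position → review_claim). Since O(hold_position) holds, K gives O(review_claim).
From O(review_claim) and premise 1, O(review_claim → ¬revoke_checklist), we obtain O(¬revoke_checklist).
Premise 10 is O(halt_line → revoke_checklist); contrapositively O(¬revoke_checklist → ¬halt_line). Since O(¬revoke_checklist) holds, K gives O(¬halt_line).
Applying K to premise 2 (O(¬halt_line → update_shipment)) and O(¬halt_line) yields O(update_shipment).
Premise 9, O(¬renew_blueprint → ¬update_shipment), contraposes to O(update_shipment → renew_blueprint); with O(update_shipment) we get O(renew_blueprint).
Premises 5, 7, 11, 12 do not contribute to this derivation.
Thus O(renew_blueprint), which is F(¬renew_blueprint): ¬renew_blueprint is forbidden.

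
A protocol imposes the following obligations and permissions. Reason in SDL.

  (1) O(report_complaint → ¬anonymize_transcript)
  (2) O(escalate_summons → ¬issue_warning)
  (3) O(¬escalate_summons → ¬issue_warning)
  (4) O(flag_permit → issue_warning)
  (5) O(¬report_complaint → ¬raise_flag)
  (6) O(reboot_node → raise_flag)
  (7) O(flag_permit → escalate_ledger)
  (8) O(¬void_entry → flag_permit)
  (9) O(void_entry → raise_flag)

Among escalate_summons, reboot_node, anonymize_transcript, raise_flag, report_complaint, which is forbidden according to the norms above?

anonymize_transcript

By case analysis on escalate_summons: premise 2 gives O(escalate_summons → ¬issue_warning) and premise 3 gives O(¬escalate_summons → ¬issue_warning), so O(¬issue_warning) either way.
Premise 4, O(flag_permit → issue_warning), contraposes to O(¬issue_warning → ¬flag_permit); with O(¬issue_warning) we get O(¬flag_permit).
Premise 8, O(¬void_entry → flag_permit), contraposes to O(¬flag_permit → void_entry); with O(¬flag_permit) we get O(void_entry).
Premise 9 is O(void_entry → raise_flag); since O(void_entry), deontic closure gives O(raise_flag).
Premise 5, O(¬report_complaint → ¬raise_flag), contraposes to O(raise_flag → report_complaint); with O(raise_flag) we get O(report_complaint).
With premise 1, O(report_complaint → ¬anonymize_transcript), the K-axiom yields O(¬anonymize_transcript).
So O(¬anonymize_transcript) holds, i.e. anonymize_transcript is forbidden. None of the other listed options is forbidden under the premises.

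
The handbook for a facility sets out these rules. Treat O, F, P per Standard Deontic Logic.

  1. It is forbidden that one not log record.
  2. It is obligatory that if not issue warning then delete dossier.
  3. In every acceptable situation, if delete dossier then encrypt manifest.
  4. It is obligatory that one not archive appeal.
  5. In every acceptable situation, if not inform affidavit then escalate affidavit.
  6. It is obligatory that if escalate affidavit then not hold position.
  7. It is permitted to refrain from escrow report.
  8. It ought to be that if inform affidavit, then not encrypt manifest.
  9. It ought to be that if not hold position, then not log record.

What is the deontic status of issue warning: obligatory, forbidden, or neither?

Obligatory

F(¬log_record) at premise 1 means O(log_record).
The contrapositive of premise 9 (O(¬hold_position → ¬log_record)) is O(log_record → hold_position), and O(log_record) is already established, so O(hold_position).
The contrapositive of premise 6 (O(escalate_affidavit → ¬hold_position)) is O(hold_position → ¬escalate_affidavit), and O(hold_position) is already established, so O(¬escalate_affidavit).
Premise 5 is O(¬inform_affidavit → escalate_affidavit); contrapositively O(¬escalate_affidavit → inform_affidavit). Since O(¬escalate_affidavit) holds, K gives O(inform_affidavit).
Applying K to premise 8 (O(inform_affidavit → ¬encrypt_manifest)) and O(inform_affidavit) yields O(¬encrypt_manifest).
Premise 3, O(delete_dossier → encrypt_manifest), contraposes to O(¬encrypt_manifest → ¬delete_dossier); with O(¬encrypt_manifest) we get O(¬delete_dossier).
Premise 2, O(¬issue_warning → delete_dossier), contraposes to O(¬delete_dossier → issue_warning); with O(¬delete_dossier) we get O(issue_warning).
Premises 4, 7 do not contribute to this derivation.
Hence issue_warning is obligatory.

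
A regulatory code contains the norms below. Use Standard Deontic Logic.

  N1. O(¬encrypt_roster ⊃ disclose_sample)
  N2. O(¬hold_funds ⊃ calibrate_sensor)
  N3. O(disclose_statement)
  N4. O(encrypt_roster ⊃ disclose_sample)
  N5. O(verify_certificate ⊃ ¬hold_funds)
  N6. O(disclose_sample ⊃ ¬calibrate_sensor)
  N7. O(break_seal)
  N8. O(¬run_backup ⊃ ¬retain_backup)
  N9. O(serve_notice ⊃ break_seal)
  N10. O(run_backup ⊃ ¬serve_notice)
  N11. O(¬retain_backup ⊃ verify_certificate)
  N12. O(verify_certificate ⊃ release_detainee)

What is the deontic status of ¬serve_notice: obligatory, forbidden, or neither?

Obligatory

Premises 1 and 4 are O(¬encrypt_roster ⊃ disclose_sample) and O(encrypt_roster ⊃ disclose_sample); every ideal world satisfies ¬encrypt_roster or encrypt_roster, so in either case disclose_sample holds — hence O(disclose_sample).
With premise 6, O(disclose_sample ⊃ ¬calibrate_sensor), the K-axiom yields O(¬calibrate_sensor).
The contrapositive of premise 2 (O(¬hold_funds ⊃ calibrate_sensor)) is O(¬calibrate_sensor ⊃ hold_funds), and O(¬calibrate_sensor) is already established, so O(hold_funds).
The contrapositive of premise 5 (O(verify_certificate ⊃ ¬hold_funds)) is O(hold_funds ⊃ ¬verify_certificate), and O(hold_funds) is already established, so O(¬verify_certificate).
Premise 11, O(¬retain_backup ⊃ verify_certificate), contraposes to O(¬verify_certificate ⊃ retain_backup); with O(¬verify_certificate) we get O(retain_backup).
Premise 8 is O(¬run_backup ⊃ ¬retain_backup); contrapositively O(retain_backup ⊃ run_backup). Since O(retain_backup) holds, K gives O(run_backup).
Premise 10 is O(run_backup ⊃ ¬serve_notice); since O(run_backup), deontic closure gives O(¬serve_notice).
Premises 3, 7, 9, 12 do not contribute to this derivation.
Hence ¬serve_notice is obligatory.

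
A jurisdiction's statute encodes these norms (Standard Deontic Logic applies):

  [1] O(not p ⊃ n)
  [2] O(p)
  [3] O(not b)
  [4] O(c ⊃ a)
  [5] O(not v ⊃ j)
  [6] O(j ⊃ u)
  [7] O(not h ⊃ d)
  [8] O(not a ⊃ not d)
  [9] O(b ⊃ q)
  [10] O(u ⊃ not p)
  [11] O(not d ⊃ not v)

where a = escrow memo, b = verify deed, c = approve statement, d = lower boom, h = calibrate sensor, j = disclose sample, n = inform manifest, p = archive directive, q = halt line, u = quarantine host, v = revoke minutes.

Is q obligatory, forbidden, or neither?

Premise 9 is O(b ⊃ q), but O(b) is not derivable from the premises, so it does not yield O(q).
No premise or chain of K-axiom applications forces O(q), and none forces O(not q). So q is neither obligatory nor forbidden under these norms.

Neither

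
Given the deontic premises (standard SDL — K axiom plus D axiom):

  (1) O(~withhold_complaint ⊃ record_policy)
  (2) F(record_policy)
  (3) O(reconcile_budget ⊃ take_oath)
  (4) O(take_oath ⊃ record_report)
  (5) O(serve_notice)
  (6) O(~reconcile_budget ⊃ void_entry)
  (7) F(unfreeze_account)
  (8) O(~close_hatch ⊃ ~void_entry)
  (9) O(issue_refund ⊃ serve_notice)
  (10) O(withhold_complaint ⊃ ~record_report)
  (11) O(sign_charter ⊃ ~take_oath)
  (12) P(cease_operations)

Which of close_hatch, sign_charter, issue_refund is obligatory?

close_hatch

F(record_policy) at premise 2 means O(~record_policy).
The contrapositive of premise 1 (O(~withhold_complaint ⊃ record_policy)) is O(~record_policy ⊃ withhold_complaint), and O(~record_policy) is already established, so O(withhold_complaint).
Premise 10 is O(withhold_complaint ⊃ ~record_report); since O(withhold_complaint), deontic closure gives O(~record_report).
Premise 4 is O(take_oath ⊃ record_report); contrapositively O(~record_report ⊃ ~take_oath). Since O(~record_report) holds, K gives O(~take_oath).
Premise 3, O(reconcile_budget ⊃ take_oath), contraposes to O(~take_oath ⊃ ~reconcile_budget); with O(~take_oath) we get O(~reconcile_budget).
Applying K to premise 6 (O(~reconcile_budget ⊃ void_entry)) and O(~reconcile_budget) yields O(void_entry).
Premise 8, O(~close_hatch ⊃ ~void_entry), contraposes to O(void_entry ⊃ close_hatch); with O(void_entry) we get O(close_hatch).
So O(close_hatch) holds — close_hatch is obligatory. None of the other listed options is made obligatory by any chain of premises.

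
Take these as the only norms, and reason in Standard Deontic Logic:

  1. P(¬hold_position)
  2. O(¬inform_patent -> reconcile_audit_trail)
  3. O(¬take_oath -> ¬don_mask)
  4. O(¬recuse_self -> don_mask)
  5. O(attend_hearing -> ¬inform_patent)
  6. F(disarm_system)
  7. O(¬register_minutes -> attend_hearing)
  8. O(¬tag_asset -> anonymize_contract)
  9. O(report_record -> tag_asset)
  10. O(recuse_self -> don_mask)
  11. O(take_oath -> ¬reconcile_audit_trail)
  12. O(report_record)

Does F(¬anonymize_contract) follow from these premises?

Premise 8 is O(¬tag_asset -> anonymize_contract), but O(¬tag_asset) is not derivable from the premises, so it does not yield O(anonymize_contract).
No other premise forces O(anonymize_contract). An ideal world satisfying every premise can still have ¬anonymize_contract true, so F(¬anonymize_contract) is not derivable.

No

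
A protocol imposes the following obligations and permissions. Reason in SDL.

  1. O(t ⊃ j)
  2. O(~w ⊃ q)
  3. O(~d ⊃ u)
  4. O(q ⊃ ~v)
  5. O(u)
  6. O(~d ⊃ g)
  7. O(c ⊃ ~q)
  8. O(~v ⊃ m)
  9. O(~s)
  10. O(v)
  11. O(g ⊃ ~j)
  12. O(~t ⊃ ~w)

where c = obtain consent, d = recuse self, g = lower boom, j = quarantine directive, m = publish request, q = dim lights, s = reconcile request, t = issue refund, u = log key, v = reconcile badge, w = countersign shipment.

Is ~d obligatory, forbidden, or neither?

From premise 10 we have O(v).
The contrapositive of premise 4 (O(q ⊃ ~v)) is O(v ⊃ ~q), and O(v) is already established, so O(~q).
The contrapositive of premise 2 (O(~w ⊃ q)) is O(~q ⊃ w), and O(~q) is already established, so O(w).
Premise 12, O(~t ⊃ ~w), contraposes to O(w ⊃ t); with O(w) we get O(t).
From O(t) and premise 1, O(t ⊃ j), we obtain O(j).
Premise 11, O(g ⊃ ~j), contraposes to O(j ⊃ ~g); with O(j) we get O(~g).
The contrapositive of premise 6 (O(~d ⊃ g)) is O(~g ⊃ d), and O(~g) is already established, so O(d).
Premises 3, 5, 7, 8, 9 do not contribute to this derivation.
Thus O(d), which is F(~d): ~d is forbidden.

Forbidden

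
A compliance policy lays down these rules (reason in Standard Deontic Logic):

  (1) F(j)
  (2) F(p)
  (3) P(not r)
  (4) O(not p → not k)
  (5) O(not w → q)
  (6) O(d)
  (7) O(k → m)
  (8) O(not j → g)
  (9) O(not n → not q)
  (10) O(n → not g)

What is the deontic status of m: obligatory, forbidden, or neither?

Premise 7 is O(k → m), but O(k) is not derivable from the premises, so it does not yield O(m).
No premise or chain of K-axiom applications forces O(m), and none forces O(not m). So m is neither obligatory nor forbidden under these norms.

Neither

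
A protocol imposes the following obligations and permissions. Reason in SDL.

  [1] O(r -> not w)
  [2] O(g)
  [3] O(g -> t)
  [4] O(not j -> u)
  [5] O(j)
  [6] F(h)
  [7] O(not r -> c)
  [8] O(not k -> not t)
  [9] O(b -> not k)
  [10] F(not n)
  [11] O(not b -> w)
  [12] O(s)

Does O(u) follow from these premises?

No

Premise 4 is O(not j -> u), but O(not j) is not derivable from the premises, so it does not yield O(u).
No other premise forces O(u). An ideal world satisfying every premise can still have u false, so O(u) is not derivable.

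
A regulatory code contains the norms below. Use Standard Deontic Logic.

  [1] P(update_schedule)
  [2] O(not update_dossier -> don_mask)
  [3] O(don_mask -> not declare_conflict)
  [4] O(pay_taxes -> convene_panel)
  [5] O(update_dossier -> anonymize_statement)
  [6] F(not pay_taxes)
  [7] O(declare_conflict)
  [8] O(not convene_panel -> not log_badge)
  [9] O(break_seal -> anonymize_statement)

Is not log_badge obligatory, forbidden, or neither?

Premise 8 is O(not convene_panel -> not log_badge), but O(not convene_panel) is not derivable from the premises, so it does not yield O(not log_badge).
No premise or chain of K-axiom applications forces O(not log_badge), and none forces O(log_badge). So not log_badge is neither obligatory nor forbidden under these norms.

Neither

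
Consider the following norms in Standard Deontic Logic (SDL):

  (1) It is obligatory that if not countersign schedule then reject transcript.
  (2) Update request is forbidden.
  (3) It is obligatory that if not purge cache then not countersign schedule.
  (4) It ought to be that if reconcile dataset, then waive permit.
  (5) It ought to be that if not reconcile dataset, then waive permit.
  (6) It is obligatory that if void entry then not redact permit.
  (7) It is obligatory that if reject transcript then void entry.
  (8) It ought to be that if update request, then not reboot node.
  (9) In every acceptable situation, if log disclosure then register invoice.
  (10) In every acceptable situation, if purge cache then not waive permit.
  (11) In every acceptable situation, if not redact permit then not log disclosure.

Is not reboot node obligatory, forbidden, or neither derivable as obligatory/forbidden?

Premise 8 is O(update_request → ¬reboot_node), but O(update_request) is not derivable from the premises, so it does not yield O(¬reboot_node).
No premise or chain of K-axiom applications forces O(¬reboot_node), and none forces O(reboot_node). So ¬reboot_node is neither obligatory nor forbidden under these norms.

Neither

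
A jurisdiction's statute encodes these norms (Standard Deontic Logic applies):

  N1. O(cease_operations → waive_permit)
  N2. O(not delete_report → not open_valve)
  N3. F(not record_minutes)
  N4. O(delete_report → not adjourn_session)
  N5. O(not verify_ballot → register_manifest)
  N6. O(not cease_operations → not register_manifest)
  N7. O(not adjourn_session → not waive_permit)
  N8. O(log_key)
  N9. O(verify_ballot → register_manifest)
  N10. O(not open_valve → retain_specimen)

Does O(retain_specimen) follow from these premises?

Yes

Premises 9 and 5 are O(verify_ballot → register_manifest) and O(not verify_ballot → register_manifest); every ideal world satisfies verify_ballot or not verify_ballot, so in either case register_manifest holds — hence O(register_manifest).
The contrapositive of premise 6 (O(not cease_operations → not register_manifest)) is O(register_manifest → cease_operations), and O(register_manifest) is already established, so O(cease_operations).
Premise 1 is O(cease_operations → waive_permit); since O(cease_operations), deontic closure gives O(waive_permit).
Premise 7 is O(not adjourn_session → not waive_permit); contrapositively O(waive_permit → adjourn_session). Since O(waive_permit) holds, K gives O(adjourn_session).
The contrapositive of premise 4 (O(delete_report → not adjourn_session)) is O(adjourn_session → not delete_report), and O(adjourn_session) is already established, so O(not delete_report).
With premise 2, O(not delete_report → not open_valve), the K-axiom yields O(not open_valve).
From O(not open_valve) and premise 10, O(not open_valve → retain_specimen), we obtain O(retain_specimen).
Premises 3, 8 do not contribute to this derivation.
So O(retain_specimen) follows.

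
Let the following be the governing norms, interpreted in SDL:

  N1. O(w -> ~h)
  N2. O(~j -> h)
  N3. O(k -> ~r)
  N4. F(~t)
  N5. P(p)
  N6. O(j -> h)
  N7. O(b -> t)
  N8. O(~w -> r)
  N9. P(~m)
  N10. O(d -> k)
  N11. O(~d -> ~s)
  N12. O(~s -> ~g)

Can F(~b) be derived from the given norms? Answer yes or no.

Premise 7 is O(b -> t); even if O(t) held, inferring O(b) would be affirming the consequent — invalid.
No other premise forces O(b). An ideal world satisfying every premise can still have ~b true, so F(~b) is not derivable.

No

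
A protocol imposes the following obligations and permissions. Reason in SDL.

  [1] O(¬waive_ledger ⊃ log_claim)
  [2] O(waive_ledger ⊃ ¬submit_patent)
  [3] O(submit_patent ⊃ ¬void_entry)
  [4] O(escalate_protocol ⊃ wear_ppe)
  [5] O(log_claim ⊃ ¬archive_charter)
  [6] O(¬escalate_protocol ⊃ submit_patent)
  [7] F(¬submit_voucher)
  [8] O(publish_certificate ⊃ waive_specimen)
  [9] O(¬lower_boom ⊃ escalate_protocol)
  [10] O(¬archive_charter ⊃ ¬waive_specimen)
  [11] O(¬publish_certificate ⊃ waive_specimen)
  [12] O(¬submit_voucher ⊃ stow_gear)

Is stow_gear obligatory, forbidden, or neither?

Neither

Premise 12 is O(¬submit_voucher ⊃ stow_gear), but O(¬submit_voucher) is not derivable from the premises, so it does not yield O(stow_gear).
No premise or chain of K-axiom applications forces O(stow_gear), and none forces O(¬stow_gear). So stow_gear is neither obligatory nor forbidden under these norms.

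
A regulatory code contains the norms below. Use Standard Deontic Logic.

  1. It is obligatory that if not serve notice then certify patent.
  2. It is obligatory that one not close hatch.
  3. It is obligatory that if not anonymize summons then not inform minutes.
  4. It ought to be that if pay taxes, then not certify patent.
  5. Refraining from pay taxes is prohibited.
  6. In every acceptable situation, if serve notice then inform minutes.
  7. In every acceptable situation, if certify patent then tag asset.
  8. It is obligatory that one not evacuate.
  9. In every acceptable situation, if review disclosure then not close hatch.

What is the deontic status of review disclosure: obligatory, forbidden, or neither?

Premise 9 is O(review_disclosure → ¬close_hatch); even if O(¬close_hatch) held, inferring O(review_disclosure) would be affirming the consequent — invalid.
No premise or chain of K-axiom applications forces O(review_disclosure), and none forces O(¬review_disclosure). So review_disclosure is neither obligatory nor forbidden under these norms.

Neither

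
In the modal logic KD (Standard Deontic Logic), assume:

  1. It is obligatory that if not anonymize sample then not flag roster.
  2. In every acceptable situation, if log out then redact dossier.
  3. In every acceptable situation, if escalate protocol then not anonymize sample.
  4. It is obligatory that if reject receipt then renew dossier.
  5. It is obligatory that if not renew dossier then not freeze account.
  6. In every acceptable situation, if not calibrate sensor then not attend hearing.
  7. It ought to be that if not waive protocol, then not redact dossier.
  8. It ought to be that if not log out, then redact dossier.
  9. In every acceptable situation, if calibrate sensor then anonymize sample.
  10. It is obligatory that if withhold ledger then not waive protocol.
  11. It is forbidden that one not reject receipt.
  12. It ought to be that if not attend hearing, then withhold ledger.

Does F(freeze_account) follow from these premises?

No

Premise 5 is O(¬renew_dossier → ¬freeze_account), but O(¬renew_dossier) is not derivable from the premises, so it does not yield O(¬freeze_account).
No other premise forces O(¬freeze_account). An ideal world satisfying every premise can still have freeze_account true, so F(freeze_account) is not derivable.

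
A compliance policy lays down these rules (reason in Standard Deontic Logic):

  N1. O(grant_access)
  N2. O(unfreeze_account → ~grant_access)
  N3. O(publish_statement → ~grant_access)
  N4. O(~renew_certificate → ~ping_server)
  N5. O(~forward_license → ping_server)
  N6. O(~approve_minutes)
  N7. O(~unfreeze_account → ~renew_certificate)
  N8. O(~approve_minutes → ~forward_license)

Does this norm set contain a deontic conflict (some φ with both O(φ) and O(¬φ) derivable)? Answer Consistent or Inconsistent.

Premise 6 states O(~approve_minutes) outright.
With premise 8, O(~approve_minutes → ~forward_license), the K-axiom yields O(~forward_license).
Premise 5 is O(~forward_license → ping_server); since O(~forward_license), deontic closure gives O(ping_server).
Premise 4, O(~renew_certificate → ~ping_server), contraposes to O(ping_server → renew_certificate); with O(ping_server) we get O(renew_certificate).
The contrapositive of premise 7 (O(~unfreeze_account → ~renew_certificate)) is O(renew_certificate → unfreeze_account), and O(renew_certificate) is already established, so O(unfreeze_account).
From O(unfreeze_account) and premise 2, O(unfreeze_account → ~grant_access), we obtain O(~grant_access).
However, premise 1 gives O(grant_access).
We now have both O(~grant_access) and O(grant_access) — grant_access is simultaneously obligatory and forbidden, violating the D-axiom.

Inconsistent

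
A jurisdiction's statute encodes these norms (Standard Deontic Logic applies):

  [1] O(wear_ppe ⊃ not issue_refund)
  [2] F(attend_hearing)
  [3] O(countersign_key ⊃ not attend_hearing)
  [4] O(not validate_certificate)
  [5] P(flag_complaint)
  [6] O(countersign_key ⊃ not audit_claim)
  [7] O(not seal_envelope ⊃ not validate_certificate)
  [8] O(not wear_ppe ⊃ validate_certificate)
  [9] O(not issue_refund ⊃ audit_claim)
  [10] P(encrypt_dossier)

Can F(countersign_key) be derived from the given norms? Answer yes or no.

Yes

From premise 4 we have O(not validate_certificate).
Premise 8 is O(not wear_ppe ⊃ validate_certificate); contrapositively O(not validate_certificate ⊃ wear_ppe). Since O(not validate_certificate) holds, K gives O(wear_ppe).
Premise 1 is O(wear_ppe ⊃ not issue_refund); since O(wear_ppe), deontic closure gives O(not issue_refund).
Applying K to premise 9 (O(not issue_refund ⊃ audit_claim)) and O(not issue_refund) yields O(audit_claim).
Premise 6, O(countersign_key ⊃ not audit_claim), contraposes to O(audit_claim ⊃ not countersign_key); with O(audit_claim) we get O(not countersign_key).
Premises 2, 3, 5, 7, 10 do not contribute to this derivation.
So O(not countersign_key) holds, i.e. F(countersign_key). The claim follows.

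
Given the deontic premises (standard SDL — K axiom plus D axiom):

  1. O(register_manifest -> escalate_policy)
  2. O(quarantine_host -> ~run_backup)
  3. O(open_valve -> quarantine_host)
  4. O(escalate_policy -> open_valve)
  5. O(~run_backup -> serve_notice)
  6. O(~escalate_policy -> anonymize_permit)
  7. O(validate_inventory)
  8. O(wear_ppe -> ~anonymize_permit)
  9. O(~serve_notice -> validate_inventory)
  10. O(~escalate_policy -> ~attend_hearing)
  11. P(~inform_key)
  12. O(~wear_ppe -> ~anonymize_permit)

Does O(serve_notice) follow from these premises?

Premises 8 and 12 cover both cases: O(wear_ppe -> ~anonymize_permit) and O(~wear_ppe -> ~anonymize_permit). Since wear_ppe ∨ ~wear_ppe is a tautology, O(~anonymize_permit) follows.
Premise 6, O(~escalate_policy -> anonymize_permit), contraposes to O(~anonymize_permit -> escalate_policy); with O(~anonymize_permit) we get O(escalate_policy).
Premise 4 is O(escalate_policy -> open_valve); since O(escalate_policy), deontic closure gives O(open_valve).
From O(open_valve) and premise 3, O(open_valve -> quarantine_host), we obtain O(quarantine_host).
With premise 2, O(quarantine_host -> ~run_backup), the K-axiom yields O(~run_backup).
From O(~run_backup) and premise 5, O(~run_backup -> serve_notice), we obtain O(serve_notice).
Premises 1, 7, 9, 10, 11 do not contribute to this derivation.
So O(serve_notice) follows.

Yes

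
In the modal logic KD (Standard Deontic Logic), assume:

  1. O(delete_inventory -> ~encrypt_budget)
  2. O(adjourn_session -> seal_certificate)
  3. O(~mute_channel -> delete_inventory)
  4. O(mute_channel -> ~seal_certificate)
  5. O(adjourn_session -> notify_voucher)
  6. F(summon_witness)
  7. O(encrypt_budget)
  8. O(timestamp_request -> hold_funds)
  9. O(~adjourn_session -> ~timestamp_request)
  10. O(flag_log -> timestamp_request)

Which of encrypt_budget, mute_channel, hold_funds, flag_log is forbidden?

From premise 7 we have O(encrypt_budget).
Premise 1, O(delete_inventory -> ~encrypt_budget), contraposes to O(encrypt_budget -> ~delete_inventory); with O(encrypt_budget) we get O(~delete_inventory).
The contrapositive of premise 3 (O(~mute_channel -> delete_inventory)) is O(~delete_inventory -> mute_channel), and O(~delete_inventory) is already established, so O(mute_channel).
From O(mute_channel) and premise 4, O(mute_channel -> ~seal_certificate), we obtain O(~seal_certificate).
Premise 2 is O(adjourn_session -> seal_certificate); contrapositively O(~seal_certificate -> ~adjourn_session). Since O(~seal_certificate) holds, K gives O(~adjourn_session).
Applying K to premise 9 (O(~adjourn_session -> ~timestamp_request)) and O(~adjourn_session) yields O(~timestamp_request).
Premise 10, O(flag_log -> timestamp_request), contraposes to O(~timestamp_request -> ~flag_log); with O(~timestamp_request) we get O(~flag_log).
So O(~flag_log) holds, i.e. flag_log is forbidden. None of the other listed options is forbidden under the premises.

flag_log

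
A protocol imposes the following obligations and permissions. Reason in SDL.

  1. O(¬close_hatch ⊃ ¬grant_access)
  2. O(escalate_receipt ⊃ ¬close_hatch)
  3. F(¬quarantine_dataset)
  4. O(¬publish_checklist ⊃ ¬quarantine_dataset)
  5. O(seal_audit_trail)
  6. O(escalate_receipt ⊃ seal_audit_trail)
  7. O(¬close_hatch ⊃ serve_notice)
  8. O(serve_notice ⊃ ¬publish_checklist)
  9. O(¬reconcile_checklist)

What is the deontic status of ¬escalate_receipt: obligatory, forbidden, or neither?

F(¬quarantine_dataset) at premise 3 means O(quarantine_dataset).
Premise 4, O(¬publish_checklist ⊃ ¬quarantine_dataset), contraposes to O(quarantine_dataset ⊃ publish_checklist); with O(quarantine_dataset) we get O(publish_checklist).
Premise 8 is O(serve_notice ⊃ ¬publish_checklist); contrapositively O(publish_checklist ⊃ ¬serve_notice). Since O(publish_checklist) holds, K gives O(¬serve_notice).
The contrapositive of premise 7 (O(¬close_hatch ⊃ serve_notice)) is O(¬serve_notice ⊃ close_hatch), and O(¬serve_notice) is already established, so O(close_hatch).
Premise 2, O(escalate_receipt ⊃ ¬close_hatch), contraposes to O(close_hatch ⊃ ¬escalate_receipt); with O(close_hatch) we get O(¬escalate_receipt).
Premises 1, 5, 6, 9 do not contribute to this derivation.
Hence ¬escalate_receipt is obligatory.

Obligatory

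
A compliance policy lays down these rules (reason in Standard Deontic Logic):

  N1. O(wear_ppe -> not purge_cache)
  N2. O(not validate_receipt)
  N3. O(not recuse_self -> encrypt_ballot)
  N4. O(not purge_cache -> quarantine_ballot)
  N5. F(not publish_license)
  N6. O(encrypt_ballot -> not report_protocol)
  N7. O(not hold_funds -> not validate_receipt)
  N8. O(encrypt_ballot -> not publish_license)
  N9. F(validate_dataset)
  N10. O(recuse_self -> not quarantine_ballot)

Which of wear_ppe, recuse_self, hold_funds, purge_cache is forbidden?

Premise 5, F(not publish_license), is equivalent to O(publish_license).
Premise 8 is O(encrypt_ballot -> not publish_license); contrapositively O(publish_license -> not encrypt_ballot). Since O(publish_license) holds, K gives O(not encrypt_ballot).
Premise 3, O(not recuse_self -> encrypt_ballot), contraposes to O(not encrypt_ballot -> recuse_self); with O(not encrypt_ballot) we get O(recuse_self).
With premise 10, O(recuse_self -> not quarantine_ballot), the K-axiom yields O(not quarantine_ballot).
Premise 4, O(not purge_cache -> quarantine_ballot), contraposes to O(not quarantine_ballot -> purge_cache); with O(not quarantine_ballot) we get O(purge_cache).
Premise 1, O(wear_ppe -> not purge_cache), contraposes to O(purge_cache -> not wear_ppe); with O(purge_cache) we get O(not wear_ppe).
So O(not wear_ppe) holds, i.e. wear_ppe is forbidden. None of the other listed options is forbidden under the premises.

wear_ppe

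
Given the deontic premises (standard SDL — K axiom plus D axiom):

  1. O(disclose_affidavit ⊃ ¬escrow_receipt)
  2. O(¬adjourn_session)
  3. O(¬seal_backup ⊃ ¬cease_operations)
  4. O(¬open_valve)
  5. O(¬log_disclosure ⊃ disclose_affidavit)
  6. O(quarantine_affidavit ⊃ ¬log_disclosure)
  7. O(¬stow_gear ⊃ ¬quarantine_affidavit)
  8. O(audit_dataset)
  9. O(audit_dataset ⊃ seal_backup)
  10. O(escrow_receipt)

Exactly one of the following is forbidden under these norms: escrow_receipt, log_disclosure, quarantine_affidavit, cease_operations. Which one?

quarantine_affidavit

Premise 10 states O(escrow_receipt) outright.
Premise 1 is O(disclose_affidavit ⊃ ¬escrow_receipt); contrapositively O(escrow_receipt ⊃ ¬disclose_affidavit). Since O(escrow_receipt) holds, K gives O(¬disclose_affidavit).
Premise 5, O(¬log_disclosure ⊃ disclose_affidavit), contraposes to O(¬disclose_affidavit ⊃ log_disclosure); with O(¬disclose_affidavit) we get O(log_disclosure).
The contrapositive of premise 6 (O(quarantine_affidavit ⊃ ¬log_disclosure)) is O(log_disclosure ⊃ ¬quarantine_affidavit), and O(log_disclosure) is already established, so O(¬quarantine_affidavit).
So O(¬quarantine_affidavit) holds, i.e. quarantine_affidavit is forbidden. None of the other listed options is forbidden under the premises.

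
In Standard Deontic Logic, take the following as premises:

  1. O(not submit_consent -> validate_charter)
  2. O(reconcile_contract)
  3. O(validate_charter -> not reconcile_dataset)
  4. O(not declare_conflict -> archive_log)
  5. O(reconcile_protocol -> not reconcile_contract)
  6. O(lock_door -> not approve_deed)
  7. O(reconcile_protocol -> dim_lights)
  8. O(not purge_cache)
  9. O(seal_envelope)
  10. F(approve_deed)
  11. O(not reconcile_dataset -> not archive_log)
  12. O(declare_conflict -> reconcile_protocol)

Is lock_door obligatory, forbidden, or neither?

Neither

Premise 6 is O(lock_door -> not approve_deed); even if O(not approve_deed) held, inferring O(lock_door) would be affirming the consequent — invalid.
No premise or chain of K-axiom applications forces O(lock_door), and none forces O(not lock_door). So lock_door is neither obligatory nor forbidden under these norms.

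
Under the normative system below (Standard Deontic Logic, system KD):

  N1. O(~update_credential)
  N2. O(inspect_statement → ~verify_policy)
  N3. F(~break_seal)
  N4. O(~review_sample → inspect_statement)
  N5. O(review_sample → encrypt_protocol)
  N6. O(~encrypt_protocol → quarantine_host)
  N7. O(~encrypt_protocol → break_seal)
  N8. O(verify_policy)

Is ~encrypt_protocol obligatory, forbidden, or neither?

Premise 8 states O(verify_policy) outright.
The contrapositive of premise 2 (O(inspect_statement → ~verify_policy)) is O(verify_policy → ~inspect_statement), and O(verify_policy) is already established, so O(~inspect_statement).
The contrapositive of premise 4 (O(~review_sample → inspect_statement)) is O(~inspect_statement → review_sample), and O(~inspect_statement) is already established, so O(review_sample).
Premise 5 is O(review_sample → encrypt_protocol); since O(review_sample), deontic closure gives O(encrypt_protocol).
Premises 1, 3, 6, 7 do not contribute to this derivation.
Thus O(encrypt_protocol), which is F(~encrypt_protocol): ~encrypt_protocol is forbidden.

Forbidden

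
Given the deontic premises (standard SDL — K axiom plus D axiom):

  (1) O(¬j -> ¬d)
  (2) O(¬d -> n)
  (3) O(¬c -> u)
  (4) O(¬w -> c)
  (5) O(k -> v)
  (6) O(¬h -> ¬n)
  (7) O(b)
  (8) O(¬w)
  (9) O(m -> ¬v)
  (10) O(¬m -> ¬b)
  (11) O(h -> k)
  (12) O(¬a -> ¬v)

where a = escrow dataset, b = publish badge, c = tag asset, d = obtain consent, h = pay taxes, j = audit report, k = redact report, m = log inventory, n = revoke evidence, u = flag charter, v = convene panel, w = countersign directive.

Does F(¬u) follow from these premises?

No

Premise 3 is O(¬c -> u), but O(¬c) is not derivable from the premises, so it does not yield O(u).
No other premise forces O(u). An ideal world satisfying every premise can still have ¬u true, so F(¬u) is not derivable.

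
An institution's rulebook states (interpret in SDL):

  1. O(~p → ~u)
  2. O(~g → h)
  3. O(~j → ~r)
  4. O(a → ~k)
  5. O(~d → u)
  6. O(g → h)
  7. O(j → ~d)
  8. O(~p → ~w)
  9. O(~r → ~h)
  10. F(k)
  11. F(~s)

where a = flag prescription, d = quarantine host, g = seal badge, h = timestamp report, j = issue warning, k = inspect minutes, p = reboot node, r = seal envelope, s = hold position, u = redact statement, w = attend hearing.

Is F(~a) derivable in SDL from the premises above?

Premise 4 is O(a → ~k); even if O(~k) held, inferring O(a) would be affirming the consequent — invalid.
No other premise forces O(a). An ideal world satisfying every premise can still have ~a true, so F(~a) is not derivable.

No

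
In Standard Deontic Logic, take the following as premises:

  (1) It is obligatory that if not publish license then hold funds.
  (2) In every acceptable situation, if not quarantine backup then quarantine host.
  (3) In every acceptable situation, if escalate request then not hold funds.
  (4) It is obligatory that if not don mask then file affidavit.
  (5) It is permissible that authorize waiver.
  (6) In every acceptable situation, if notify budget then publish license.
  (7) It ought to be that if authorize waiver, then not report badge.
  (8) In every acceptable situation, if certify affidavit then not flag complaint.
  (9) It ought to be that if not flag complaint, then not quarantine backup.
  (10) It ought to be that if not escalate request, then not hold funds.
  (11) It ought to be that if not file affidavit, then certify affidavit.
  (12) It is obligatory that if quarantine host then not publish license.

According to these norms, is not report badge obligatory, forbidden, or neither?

Neither

Premise 7 is O(authorize_waiver → ¬report_badge), but O(authorize_waiver) is not derivable from the premises (the permission P(authorize_waiver) asserts only ¬O(¬authorize_waiver), not O(authorize_waiver)), so it does not yield O(¬report_badge).
No premise or chain of K-axiom applications forces O(¬report_badge), and none forces O(report_badge). So ¬report_badge is neither obligatory nor forbidden under these norms.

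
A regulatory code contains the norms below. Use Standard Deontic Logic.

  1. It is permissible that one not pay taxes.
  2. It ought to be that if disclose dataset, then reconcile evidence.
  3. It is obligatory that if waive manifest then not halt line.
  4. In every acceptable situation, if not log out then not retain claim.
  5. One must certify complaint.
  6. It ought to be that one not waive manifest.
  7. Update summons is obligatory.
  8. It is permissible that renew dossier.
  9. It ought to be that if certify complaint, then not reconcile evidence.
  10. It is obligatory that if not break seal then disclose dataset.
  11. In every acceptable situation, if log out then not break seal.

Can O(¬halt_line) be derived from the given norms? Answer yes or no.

Premise 3 is O(waive_manifest → ¬halt_line), but O(waive_manifest) is not derivable from the premises, so it does not yield O(¬halt_line).
No other premise forces O(¬halt_line). An ideal world satisfying every premise can still have ¬halt_line false, so O(¬halt_line) is not derivable.

No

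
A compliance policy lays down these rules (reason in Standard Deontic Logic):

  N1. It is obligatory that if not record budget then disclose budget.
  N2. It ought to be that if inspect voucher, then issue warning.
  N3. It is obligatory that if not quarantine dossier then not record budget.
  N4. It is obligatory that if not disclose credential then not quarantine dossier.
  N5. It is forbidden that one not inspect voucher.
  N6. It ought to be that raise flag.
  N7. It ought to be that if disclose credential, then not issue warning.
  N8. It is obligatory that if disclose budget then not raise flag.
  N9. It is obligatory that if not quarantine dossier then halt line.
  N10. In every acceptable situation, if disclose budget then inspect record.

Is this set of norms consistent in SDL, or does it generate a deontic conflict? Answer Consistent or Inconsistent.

Inconsistent

Premise 6 states O(raise_flag) outright.
Premise 8 is O(disclose_budget → ¬raise_flag); contrapositively O(raise_flag → ¬disclose_budget). Since O(raise_flag) holds, K gives O(¬disclose_budget).
The contrapositive of premise 1 (O(¬record_budget → disclose_budget)) is O(¬disclose_budget → record_budget), and O(¬disclose_budget) is already established, so O(record_budget).
Premise 3, O(¬quarantine_dossier → ¬record_budget), contraposes to O(record_budget → quarantine_dossier); with O(record_budget) we get O(quarantine_dossier).
Premise 4 is O(¬disclose_credential → ¬quarantine_dossier); contrapositively O(quarantine_dossier → disclose_credential). Since O(quarantine_dossier) holds, K gives O(disclose_credential).
With premise 7, O(disclose_credential → ¬issue_warning), the K-axiom yields O(¬issue_warning).
Premise 2, O(inspect_voucher → issue_warning), contraposes to O(¬issue_warning → ¬inspect_voucher); with O(¬issue_warning) we get O(¬inspect_voucher).
But premise 5, F(¬inspect_voucher), means O(inspect_voucher).
We now have both O(¬inspect_voucher) and O(inspect_voucher) — inspect_voucher is simultaneously obligatory and forbidden, violating the D-axiom.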